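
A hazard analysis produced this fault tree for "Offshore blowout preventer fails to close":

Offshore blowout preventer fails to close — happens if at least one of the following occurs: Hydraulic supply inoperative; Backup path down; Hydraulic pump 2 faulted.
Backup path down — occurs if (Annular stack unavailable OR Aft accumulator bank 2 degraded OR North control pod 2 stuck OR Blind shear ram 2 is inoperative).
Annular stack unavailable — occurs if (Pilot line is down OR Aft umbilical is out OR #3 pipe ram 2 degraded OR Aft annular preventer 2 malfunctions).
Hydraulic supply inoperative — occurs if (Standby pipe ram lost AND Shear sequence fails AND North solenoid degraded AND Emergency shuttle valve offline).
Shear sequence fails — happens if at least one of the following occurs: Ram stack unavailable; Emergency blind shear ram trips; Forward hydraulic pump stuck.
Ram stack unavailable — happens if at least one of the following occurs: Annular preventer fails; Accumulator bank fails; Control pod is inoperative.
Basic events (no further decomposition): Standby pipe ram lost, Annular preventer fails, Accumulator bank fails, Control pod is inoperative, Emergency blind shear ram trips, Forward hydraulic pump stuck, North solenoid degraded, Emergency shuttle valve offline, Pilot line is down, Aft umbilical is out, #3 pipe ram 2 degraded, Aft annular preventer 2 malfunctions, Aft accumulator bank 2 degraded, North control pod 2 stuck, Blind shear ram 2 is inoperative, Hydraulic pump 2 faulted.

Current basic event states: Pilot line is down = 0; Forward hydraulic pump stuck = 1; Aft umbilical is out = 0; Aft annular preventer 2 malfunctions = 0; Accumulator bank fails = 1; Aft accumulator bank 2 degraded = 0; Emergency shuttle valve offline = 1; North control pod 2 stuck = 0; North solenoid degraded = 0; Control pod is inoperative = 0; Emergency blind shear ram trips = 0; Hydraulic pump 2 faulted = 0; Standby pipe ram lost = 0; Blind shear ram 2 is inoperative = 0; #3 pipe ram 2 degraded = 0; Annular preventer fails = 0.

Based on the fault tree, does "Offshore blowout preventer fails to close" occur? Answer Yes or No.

No

Ram stack unavailable [OR]: Annular preventer fails=not, Accumulator bank fails=occurs, Control pod is inoperative=not → at least one input occurs → occurs.
Shear sequence fails [OR]: Ram stack unavailable=occurs, Emergency blind shear ram trips=not, Forward hydraulic pump stuck=occurs → at least one input occurs → occurs.
Hydraulic supply inoperative [AND]: Standby pipe ram lost=not, Shear sequence fails=occurs, North solenoid degraded=not, Emergency shuttle valve offline=occurs → not all inputs occur → does not occur.
Annular stack unavailable [OR]: Pilot line is down=not, Aft umbilical is out=not, #3 pipe ram 2 degraded=not, Aft annular preventer 2 malfunctions=not → no input occurs → does not occur.
Backup path down [OR]: Annular stack unavailable=not, Aft accumulator bank 2 degraded=not, North control pod 2 stuck=not, Blind shear ram 2 is inoperative=not → no input occurs → does not occur.
Offshore blowout preventer fails to close [OR]: Hydraulic supply inoperative=not, Backup path down=not, Hydraulic pump 2 faulted=not → no input occurs → does not occur.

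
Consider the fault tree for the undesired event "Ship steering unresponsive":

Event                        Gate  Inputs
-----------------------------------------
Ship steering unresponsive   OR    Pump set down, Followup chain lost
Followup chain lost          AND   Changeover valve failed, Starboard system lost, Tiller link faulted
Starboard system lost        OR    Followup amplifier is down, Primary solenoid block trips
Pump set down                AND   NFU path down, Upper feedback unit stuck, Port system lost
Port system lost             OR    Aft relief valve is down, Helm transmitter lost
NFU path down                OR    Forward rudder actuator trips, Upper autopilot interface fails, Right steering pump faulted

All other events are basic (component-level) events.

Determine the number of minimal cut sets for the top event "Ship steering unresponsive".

NFU path down [OR]: union of children's cut sets → 3 cut set(s).
Port system lost [OR]: union of children's cut sets → 2 cut set(s).
Pump set down [AND]: one cut set from each child combined → 3 × 1 × 2 = 6 cut set(s).
Starboard system lost [OR]: union of children's cut sets → 2 cut set(s).
Followup chain lost [AND]: one cut set from each child combined → 1 × 2 × 1 = 2 cut set(s).
Ship steering unresponsive [OR]: union of children's cut sets → 8 cut set(s).
Minimal cut sets: {Aft relief valve is down, Forward rudder actuator trips, Upper feedback unit stuck}; {Forward rudder actuator trips, Helm transmitter lost, Upper feedback unit stuck}; {Aft relief valve is down, Upper autopilot interface fails, Upper feedback unit stuck}; {Helm transmitter lost, Upper autopilot interface fails, Upper feedback unit stuck}; {Aft relief valve is down, Right steering pump faulted, Upper feedback unit stuck}; {Helm transmitter lost, Right steering pump faulted, Upper feedback unit stuck}; {Changeover valve failed, Followup amplifier is down, Tiller link faulted}; {Changeover valve failed, Primary solenoid block trips, Tiller link faulted}.

8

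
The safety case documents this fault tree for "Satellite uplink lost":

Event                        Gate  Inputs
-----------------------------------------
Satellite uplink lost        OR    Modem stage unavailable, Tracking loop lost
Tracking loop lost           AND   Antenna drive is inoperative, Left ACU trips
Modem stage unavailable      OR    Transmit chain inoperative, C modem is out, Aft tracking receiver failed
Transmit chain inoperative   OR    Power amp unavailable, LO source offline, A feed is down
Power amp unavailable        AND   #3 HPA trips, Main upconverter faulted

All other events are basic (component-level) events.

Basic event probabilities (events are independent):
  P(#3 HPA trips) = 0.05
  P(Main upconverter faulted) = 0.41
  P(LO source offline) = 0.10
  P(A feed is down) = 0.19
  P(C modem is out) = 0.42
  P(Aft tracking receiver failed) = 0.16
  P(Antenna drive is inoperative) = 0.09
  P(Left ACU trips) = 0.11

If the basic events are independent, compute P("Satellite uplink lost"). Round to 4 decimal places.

P(Power amp unavailable) [AND] = 0.05 × 0.41 = 0.020500
P(Transmit chain inoperative) [OR] = 1 − (1−0.020500) × (1−0.10) × (1−0.19) = 0.285945
P(Modem stage unavailable) [OR] = 1 − (1−0.285945) × (1−0.42) × (1−0.16) = 0.652112
P(Tracking loop lost) [AND] = 0.09 × 0.11 = 0.009900
P(Satellite uplink lost) [OR] = 1 − (1−0.652112) × (1−0.009900) = 0.655556
Rounded to 4 decimal places: P(Satellite uplink lost) ≈ 0.6556.

0.6556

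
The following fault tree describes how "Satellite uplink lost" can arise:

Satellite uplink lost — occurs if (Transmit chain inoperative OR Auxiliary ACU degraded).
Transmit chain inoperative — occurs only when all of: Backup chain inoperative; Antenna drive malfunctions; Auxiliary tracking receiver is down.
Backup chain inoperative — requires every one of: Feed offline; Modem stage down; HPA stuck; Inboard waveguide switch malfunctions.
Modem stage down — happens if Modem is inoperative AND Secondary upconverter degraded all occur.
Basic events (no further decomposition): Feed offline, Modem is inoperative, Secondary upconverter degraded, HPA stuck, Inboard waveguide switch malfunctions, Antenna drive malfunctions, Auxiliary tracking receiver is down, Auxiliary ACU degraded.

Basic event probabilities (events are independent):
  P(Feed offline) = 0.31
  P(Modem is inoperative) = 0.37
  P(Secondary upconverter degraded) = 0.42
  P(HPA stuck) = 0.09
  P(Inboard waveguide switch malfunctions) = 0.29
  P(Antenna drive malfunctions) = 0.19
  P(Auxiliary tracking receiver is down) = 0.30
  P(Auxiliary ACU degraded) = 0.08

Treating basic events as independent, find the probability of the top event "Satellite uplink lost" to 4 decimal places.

P(Modem stage down) [AND] = 0.37 × 0.42 = 0.155400
P(Backup chain inoperative) [AND] = 0.31 × 0.155400 × 0.09 × 0.29 = 0.001257
P(Transmit chain inoperative) [AND] = 0.001257 × 0.19 × 0.30 = 0.000072
P(Satellite uplink lost) [OR] = 1 − (1−0.000072) × (1−0.08) = 0.080066
Rounded to 4 decimal places: P(Satellite uplink lost) ≈ 0.0801.

0.0801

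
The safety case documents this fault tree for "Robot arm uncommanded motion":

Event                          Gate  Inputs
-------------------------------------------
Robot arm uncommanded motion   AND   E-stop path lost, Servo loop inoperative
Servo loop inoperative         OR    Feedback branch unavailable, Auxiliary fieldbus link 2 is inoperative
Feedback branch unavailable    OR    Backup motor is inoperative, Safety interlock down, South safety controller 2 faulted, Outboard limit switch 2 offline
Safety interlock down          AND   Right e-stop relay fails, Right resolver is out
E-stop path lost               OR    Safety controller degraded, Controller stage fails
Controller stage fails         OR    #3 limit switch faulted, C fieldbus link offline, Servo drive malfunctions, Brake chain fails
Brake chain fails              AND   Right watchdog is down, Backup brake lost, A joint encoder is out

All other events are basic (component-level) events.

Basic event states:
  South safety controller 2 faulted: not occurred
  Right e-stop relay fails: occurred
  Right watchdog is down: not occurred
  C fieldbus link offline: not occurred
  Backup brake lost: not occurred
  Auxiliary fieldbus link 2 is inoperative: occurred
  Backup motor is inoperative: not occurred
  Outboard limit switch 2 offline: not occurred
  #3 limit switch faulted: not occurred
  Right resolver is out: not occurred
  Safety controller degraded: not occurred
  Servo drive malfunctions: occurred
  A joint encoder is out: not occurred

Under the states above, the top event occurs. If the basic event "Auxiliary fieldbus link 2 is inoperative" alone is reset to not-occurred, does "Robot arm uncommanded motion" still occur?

Counterfactual: set "Auxiliary fieldbus link 2 is inoperative" to not occurred.
Brake chain fails [AND]: Right watchdog is down=not, Backup brake lost=not, A joint encoder is out=not → not all inputs occur → does not occur.
Controller stage fails [OR]: #3 limit switch faulted=not, C fieldbus link offline=not, Servo drive malfunctions=occurs, Brake chain fails=not → at least one input occurs → occurs.
E-stop path lost [OR]: Safety controller degraded=not, Controller stage fails=occurs → at least one input occurs → occurs.
Safety interlock down [AND]: Right e-stop relay fails=occurs, Right resolver is out=not → not all inputs occur → does not occur.
Feedback branch unavailable [OR]: Backup motor is inoperative=not, Safety interlock down=not, South safety controller 2 faulted=not, Outboard limit switch 2 offline=not → no input occurs → does not occur.
Servo loop inoperative [OR]: Feedback branch unavailable=not, Auxiliary fieldbus link 2 is inoperative=not → no input occurs → does not occur.
Robot arm uncommanded motion [AND]: E-stop path lost=occurs, Servo loop inoperative=not → not all inputs occur → does not occur.

No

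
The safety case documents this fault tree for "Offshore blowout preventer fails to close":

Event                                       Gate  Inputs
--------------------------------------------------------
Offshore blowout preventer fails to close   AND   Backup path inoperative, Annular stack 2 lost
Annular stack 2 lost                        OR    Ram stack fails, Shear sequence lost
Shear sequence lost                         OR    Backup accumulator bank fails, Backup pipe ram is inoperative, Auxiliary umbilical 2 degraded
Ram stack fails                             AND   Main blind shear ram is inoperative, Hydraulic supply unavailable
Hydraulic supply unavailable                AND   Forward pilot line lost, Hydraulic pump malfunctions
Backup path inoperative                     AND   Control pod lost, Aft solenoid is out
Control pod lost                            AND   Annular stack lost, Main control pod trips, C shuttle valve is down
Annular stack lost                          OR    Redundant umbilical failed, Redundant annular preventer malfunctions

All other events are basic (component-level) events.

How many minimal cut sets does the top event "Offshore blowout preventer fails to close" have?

Annular stack lost [OR]: union of children's cut sets → 2 cut set(s).
Control pod lost [AND]: one cut set from each child combined → 2 × 1 × 1 = 2 cut set(s).
Backup path inoperative [AND]: one cut set from each child combined → 2 × 1 = 2 cut set(s).
Hydraulic supply unavailable [AND]: one cut set from each child combined → 1 × 1 = 1 cut set(s).
Ram stack fails [AND]: one cut set from each child combined → 1 × 1 = 1 cut set(s).
Shear sequence lost [OR]: union of children's cut sets → 3 cut set(s).
Annular stack 2 lost [OR]: union of children's cut sets → 4 cut set(s).
Offshore blowout preventer fails to close [AND]: one cut set from each child combined → 2 × 4 = 8 cut set(s).
Minimal cut sets: {Aft solenoid is out, C shuttle valve is down, Forward pilot line lost, Hydraulic pump malfunctions, Main blind shear ram is inoperative, Main control pod trips, Redundant umbilical failed}; {Aft solenoid is out, Backup accumulator bank fails, C shuttle valve is down, Main control pod trips, Redundant umbilical failed}; {Aft solenoid is out, Backup pipe ram is inoperative, C shuttle valve is down, Main control pod trips, Redundant umbilical failed}; {Aft solenoid is out, Auxiliary umbilical 2 degraded, C shuttle valve is down, Main control pod trips, Redundant umbilical failed}; {Aft solenoid is out, C shuttle valve is down, Forward pilot line lost, Hydraulic pump malfunctions, Main blind shear ram is inoperative, Main control pod trips, Redundant annular preventer malfunctions}; {Aft solenoid is out, Backup accumulator bank fails, C shuttle valve is down, Main control pod trips, Redundant annular preventer malfunctions}; {Aft solenoid is out, Backup pipe ram is inoperative, C shuttle valve is down, Main control pod trips, Redundant annular preventer malfunctions}; {Aft solenoid is out, Auxiliary umbilical 2 degraded, C shuttle valve is down, Main control pod trips, Redundant annular preventer malfunctions}.

8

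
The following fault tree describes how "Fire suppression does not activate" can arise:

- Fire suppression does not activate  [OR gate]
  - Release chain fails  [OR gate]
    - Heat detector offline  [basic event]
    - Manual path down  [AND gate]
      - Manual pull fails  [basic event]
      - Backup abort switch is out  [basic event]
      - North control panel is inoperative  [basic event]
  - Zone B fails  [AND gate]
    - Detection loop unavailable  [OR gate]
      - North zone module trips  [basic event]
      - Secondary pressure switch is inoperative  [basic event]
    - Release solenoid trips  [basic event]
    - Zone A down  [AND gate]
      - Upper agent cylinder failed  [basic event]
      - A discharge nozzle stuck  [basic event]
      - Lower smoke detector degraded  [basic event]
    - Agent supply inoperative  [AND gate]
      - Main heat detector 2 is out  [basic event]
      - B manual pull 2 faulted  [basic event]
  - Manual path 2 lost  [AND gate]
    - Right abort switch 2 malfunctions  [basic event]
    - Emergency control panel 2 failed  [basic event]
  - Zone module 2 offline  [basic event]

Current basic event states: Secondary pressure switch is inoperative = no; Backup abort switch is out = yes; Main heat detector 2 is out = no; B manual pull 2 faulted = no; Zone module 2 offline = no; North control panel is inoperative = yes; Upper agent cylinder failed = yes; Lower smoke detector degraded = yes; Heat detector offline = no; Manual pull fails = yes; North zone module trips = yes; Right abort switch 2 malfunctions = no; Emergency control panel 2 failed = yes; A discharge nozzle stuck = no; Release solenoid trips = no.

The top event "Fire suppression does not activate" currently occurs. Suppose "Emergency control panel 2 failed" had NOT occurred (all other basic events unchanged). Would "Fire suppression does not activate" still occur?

Yes

Counterfactual: set "Emergency control panel 2 failed" to not occurred.
Manual path down [AND]: Manual pull fails=occurs, Backup abort switch is out=occurs, North control panel is inoperative=occurs → all inputs occur → occurs.
Release chain fails [OR]: Heat detector offline=not, Manual path down=occurs → at least one input occurs → occurs.
Detection loop unavailable [OR]: North zone module trips=occurs, Secondary pressure switch is inoperative=not → at least one input occurs → occurs.
Zone A down [AND]: Upper agent cylinder failed=occurs, A discharge nozzle stuck=not, Lower smoke detector degraded=occurs → not all inputs occur → does not occur.
Agent supply inoperative [AND]: Main heat detector 2 is out=not, B manual pull 2 faulted=not → not all inputs occur → does not occur.
Zone B fails [AND]: Detection loop unavailable=occurs, Release solenoid trips=not, Zone A down=not, Agent supply inoperative=not → not all inputs occur → does not occur.
Manual path 2 lost [AND]: Right abort switch 2 malfunctions=not, Emergency control panel 2 failed=not → not all inputs occur → does not occur.
Fire suppression does not activate [OR]: Release chain fails=occurs, Zone B fails=not, Manual path 2 lost=not, Zone module 2 offline=not → at least one input occurs → occurs.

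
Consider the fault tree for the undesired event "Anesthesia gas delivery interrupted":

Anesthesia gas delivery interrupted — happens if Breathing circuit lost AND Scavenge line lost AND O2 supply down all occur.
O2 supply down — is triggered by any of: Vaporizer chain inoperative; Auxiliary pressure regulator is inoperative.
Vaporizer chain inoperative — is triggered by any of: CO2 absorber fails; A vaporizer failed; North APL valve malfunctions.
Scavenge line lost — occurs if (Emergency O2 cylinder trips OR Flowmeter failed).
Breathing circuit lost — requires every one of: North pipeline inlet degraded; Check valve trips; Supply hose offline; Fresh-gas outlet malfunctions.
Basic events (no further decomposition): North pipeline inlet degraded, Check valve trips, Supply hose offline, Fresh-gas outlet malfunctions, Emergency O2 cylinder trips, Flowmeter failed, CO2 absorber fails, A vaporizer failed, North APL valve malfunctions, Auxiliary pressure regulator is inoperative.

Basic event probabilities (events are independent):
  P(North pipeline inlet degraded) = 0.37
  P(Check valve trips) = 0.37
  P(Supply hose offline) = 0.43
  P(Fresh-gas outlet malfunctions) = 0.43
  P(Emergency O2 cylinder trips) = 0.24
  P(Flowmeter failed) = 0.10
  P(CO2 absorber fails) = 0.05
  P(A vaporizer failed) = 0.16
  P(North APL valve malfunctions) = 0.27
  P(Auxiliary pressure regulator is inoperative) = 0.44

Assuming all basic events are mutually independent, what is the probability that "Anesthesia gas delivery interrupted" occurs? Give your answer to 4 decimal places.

P(Breathing circuit lost) [AND] = 0.37 × 0.37 × 0.43 × 0.43 = 0.025313
P(Scavenge line lost) [OR] = 1 − (1−0.24) × (1−0.10) = 0.316000
P(Vaporizer chain inoperative) [OR] = 1 − (1−0.05) × (1−0.16) × (1−0.27) = 0.417460
P(O2 supply down) [OR] = 1 − (1−0.417460) × (1−0.44) = 0.673778
P(Anesthesia gas delivery interrupted) [AND] = 0.025313 × 0.316000 × 0.673778 = 0.005389
Rounded to 4 decimal places: P(Anesthesia gas delivery interrupted) ≈ 0.0054.

0.0054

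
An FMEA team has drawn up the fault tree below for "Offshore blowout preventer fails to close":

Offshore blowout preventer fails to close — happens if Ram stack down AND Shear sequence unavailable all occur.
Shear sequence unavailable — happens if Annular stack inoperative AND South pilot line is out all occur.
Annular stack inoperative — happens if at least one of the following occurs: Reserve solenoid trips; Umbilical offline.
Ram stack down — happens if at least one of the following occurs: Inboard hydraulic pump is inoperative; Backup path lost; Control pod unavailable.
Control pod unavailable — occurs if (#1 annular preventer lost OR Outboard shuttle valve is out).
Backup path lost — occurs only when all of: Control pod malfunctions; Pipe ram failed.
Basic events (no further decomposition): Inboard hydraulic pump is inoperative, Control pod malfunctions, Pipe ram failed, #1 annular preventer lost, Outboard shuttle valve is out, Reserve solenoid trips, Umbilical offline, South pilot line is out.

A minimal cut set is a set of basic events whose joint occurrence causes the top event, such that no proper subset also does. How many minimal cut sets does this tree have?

Backup path lost [AND]: one cut set from each child combined → 1 × 1 = 1 cut set(s).
Control pod unavailable [OR]: union of children's cut sets → 2 cut set(s).
Ram stack down [OR]: union of children's cut sets → 4 cut set(s).
Annular stack inoperative [OR]: union of children's cut sets → 2 cut set(s).
Shear sequence unavailable [AND]: one cut set from each child combined → 2 × 1 = 2 cut set(s).
Offshore blowout preventer fails to close [AND]: one cut set from each child combined → 4 × 2 = 8 cut set(s).
Minimal cut sets: {Inboard hydraulic pump is inoperative, Reserve solenoid trips, South pilot line is out}; {Inboard hydraulic pump is inoperative, South pilot line is out, Umbilical offline}; {Control pod malfunctions, Pipe ram failed, Reserve solenoid trips, South pilot line is out}; {Control pod malfunctions, Pipe ram failed, South pilot line is out, Umbilical offline}; {#1 annular preventer lost, Reserve solenoid trips, South pilot line is out}; {#1 annular preventer lost, South pilot line is out, Umbilical offline}; {Outboard shuttle valve is out, Reserve solenoid trips, South pilot line is out}; {Outboard shuttle valve is out, South pilot line is out, Umbilical offline}.

8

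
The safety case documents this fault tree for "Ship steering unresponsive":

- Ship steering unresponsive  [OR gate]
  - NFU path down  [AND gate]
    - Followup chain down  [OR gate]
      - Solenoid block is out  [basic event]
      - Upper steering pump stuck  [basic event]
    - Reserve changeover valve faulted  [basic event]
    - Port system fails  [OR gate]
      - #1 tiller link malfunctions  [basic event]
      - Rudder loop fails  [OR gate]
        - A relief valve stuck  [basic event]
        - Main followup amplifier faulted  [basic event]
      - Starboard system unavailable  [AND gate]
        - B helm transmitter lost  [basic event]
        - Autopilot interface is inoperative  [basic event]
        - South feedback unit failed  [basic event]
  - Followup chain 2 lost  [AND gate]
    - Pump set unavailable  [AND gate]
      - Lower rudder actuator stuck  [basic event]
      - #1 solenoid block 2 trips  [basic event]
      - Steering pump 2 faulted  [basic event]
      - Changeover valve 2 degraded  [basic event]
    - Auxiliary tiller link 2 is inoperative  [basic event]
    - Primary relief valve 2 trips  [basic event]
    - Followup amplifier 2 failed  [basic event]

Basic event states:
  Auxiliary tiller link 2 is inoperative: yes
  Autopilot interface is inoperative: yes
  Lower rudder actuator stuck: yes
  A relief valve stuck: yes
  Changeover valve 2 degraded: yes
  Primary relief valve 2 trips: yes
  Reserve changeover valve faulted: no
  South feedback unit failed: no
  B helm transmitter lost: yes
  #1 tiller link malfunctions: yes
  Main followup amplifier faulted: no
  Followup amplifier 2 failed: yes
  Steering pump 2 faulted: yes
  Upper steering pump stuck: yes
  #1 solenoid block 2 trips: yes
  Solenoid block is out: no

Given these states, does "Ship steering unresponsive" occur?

Yes

Followup chain down [OR]: Solenoid block is out=not, Upper steering pump stuck=occurs → at least one input occurs → occurs.
Rudder loop fails [OR]: A relief valve stuck=occurs, Main followup amplifier faulted=not → at least one input occurs → occurs.
Starboard system unavailable [AND]: B helm transmitter lost=occurs, Autopilot interface is inoperative=occurs, South feedback unit failed=not → not all inputs occur → does not occur.
Port system fails [OR]: #1 tiller link malfunctions=occurs, Rudder loop fails=occurs, Starboard system unavailable=not → at least one input occurs → occurs.
NFU path down [AND]: Followup chain down=occurs, Reserve changeover valve faulted=not, Port system fails=occurs → not all inputs occur → does not occur.
Pump set unavailable [AND]: Lower rudder actuator stuck=occurs, #1 solenoid block 2 trips=occurs, Steering pump 2 faulted=occurs, Changeover valve 2 degraded=occurs → all inputs occur → occurs.
Followup chain 2 lost [AND]: Pump set unavailable=occurs, Auxiliary tiller link 2 is inoperative=occurs, Primary relief valve 2 trips=occurs, Followup amplifier 2 failed=occurs → all inputs occur → occurs.
Ship steering unresponsive [OR]: NFU path down=not, Followup chain 2 lost=occurs → at least one input occurs → occurs.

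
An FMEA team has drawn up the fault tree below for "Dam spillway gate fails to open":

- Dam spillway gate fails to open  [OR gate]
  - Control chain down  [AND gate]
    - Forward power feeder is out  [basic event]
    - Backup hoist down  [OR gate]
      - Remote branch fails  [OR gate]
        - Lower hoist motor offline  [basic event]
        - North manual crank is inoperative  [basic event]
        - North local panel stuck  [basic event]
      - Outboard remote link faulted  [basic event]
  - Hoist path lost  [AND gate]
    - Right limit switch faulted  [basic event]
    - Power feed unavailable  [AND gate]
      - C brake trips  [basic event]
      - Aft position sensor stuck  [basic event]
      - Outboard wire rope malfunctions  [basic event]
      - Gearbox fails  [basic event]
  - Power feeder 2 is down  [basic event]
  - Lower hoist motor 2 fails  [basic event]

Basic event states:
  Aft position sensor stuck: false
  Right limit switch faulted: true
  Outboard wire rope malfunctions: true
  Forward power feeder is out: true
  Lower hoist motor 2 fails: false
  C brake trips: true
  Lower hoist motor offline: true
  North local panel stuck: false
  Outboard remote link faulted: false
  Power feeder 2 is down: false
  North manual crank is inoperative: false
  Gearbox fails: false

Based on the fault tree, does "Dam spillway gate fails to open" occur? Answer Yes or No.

Remote branch fails [OR]: Lower hoist motor offline=occurs, North manual crank is inoperative=not, North local panel stuck=not → at least one input occurs → occurs.
Backup hoist down [OR]: Remote branch fails=occurs, Outboard remote link faulted=not → at least one input occurs → occurs.
Control chain down [AND]: Forward power feeder is out=occurs, Backup hoist down=occurs → all inputs occur → occurs.
Power feed unavailable [AND]: C brake trips=occurs, Aft position sensor stuck=not, Outboard wire rope malfunctions=occurs, Gearbox fails=not → not all inputs occur → does not occur.
Hoist path lost [AND]: Right limit switch faulted=occurs, Power feed unavailable=not → not all inputs occur → does not occur.
Dam spillway gate fails to open [OR]: Control chain down=occurs, Hoist path lost=not, Power feeder 2 is down=not, Lower hoist motor 2 fails=not → at least one input occurs → occurs.

Yes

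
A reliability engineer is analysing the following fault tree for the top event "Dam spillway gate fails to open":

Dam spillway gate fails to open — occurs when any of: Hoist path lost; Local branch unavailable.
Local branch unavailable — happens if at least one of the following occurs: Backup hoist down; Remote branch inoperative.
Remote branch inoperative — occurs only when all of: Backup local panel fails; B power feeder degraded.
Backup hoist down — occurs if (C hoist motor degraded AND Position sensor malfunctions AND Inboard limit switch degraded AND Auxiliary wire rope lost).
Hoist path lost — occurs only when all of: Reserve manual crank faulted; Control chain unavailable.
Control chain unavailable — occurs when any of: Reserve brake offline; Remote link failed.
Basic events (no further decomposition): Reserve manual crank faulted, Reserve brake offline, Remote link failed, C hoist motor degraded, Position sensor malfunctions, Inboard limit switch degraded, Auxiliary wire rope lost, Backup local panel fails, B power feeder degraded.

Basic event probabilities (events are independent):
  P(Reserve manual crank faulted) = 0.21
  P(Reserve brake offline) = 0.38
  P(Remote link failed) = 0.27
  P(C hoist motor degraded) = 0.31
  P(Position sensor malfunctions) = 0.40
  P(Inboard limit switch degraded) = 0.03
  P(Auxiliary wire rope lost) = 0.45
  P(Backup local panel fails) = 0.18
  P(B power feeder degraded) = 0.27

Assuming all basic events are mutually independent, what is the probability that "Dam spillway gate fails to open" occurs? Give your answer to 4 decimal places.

P(Control chain unavailable) [OR] = 1 − (1−0.38) × (1−0.27) = 0.547400
P(Hoist path lost) [AND] = 0.21 × 0.547400 = 0.114954
P(Backup hoist down) [AND] = 0.31 × 0.40 × 0.03 × 0.45 = 0.001674
P(Remote branch inoperative) [AND] = 0.18 × 0.27 = 0.048600
P(Local branch unavailable) [OR] = 1 − (1−0.001674) × (1−0.048600) = 0.050193
P(Dam spillway gate fails to open) [OR] = 1 − (1−0.114954) × (1−0.050193) = 0.159377
Rounded to 4 decimal places: P(Dam spillway gate fails to open) ≈ 0.1594.

0.1594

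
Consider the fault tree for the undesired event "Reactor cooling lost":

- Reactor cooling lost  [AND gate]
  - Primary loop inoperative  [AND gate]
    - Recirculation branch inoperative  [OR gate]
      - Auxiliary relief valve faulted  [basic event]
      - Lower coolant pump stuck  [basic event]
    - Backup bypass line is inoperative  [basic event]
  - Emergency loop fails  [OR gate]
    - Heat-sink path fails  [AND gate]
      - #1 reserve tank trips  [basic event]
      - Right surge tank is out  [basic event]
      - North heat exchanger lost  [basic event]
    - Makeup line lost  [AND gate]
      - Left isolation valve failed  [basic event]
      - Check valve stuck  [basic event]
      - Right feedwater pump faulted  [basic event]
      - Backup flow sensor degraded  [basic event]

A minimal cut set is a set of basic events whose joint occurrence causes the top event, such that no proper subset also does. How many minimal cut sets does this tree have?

Recirculation branch inoperative [OR]: union of children's cut sets → 2 cut set(s).
Primary loop inoperative [AND]: one cut set from each child combined → 2 × 1 = 2 cut set(s).
Heat-sink path fails [AND]: one cut set from each child combined → 1 × 1 × 1 = 1 cut set(s).
Makeup line lost [AND]: one cut set from each child combined → 1 × 1 × 1 × 1 = 1 cut set(s).
Emergency loop fails [OR]: union of children's cut sets → 2 cut set(s).
Reactor cooling lost [AND]: one cut set from each child combined → 2 × 2 = 4 cut set(s).
Minimal cut sets: {#1 reserve tank trips, Auxiliary relief valve faulted, Backup bypass line is inoperative, North heat exchanger lost, Right surge tank is out}; {Auxiliary relief valve faulted, Backup bypass line is inoperative, Backup flow sensor degraded, Check valve stuck, Left isolation valve failed, Right feedwater pump faulted}; {#1 reserve tank trips, Backup bypass line is inoperative, Lower coolant pump stuck, North heat exchanger lost, Right surge tank is out}; {Backup bypass line is inoperative, Backup flow sensor degraded, Check valve stuck, Left isolation valve failed, Lower coolant pump stuck, Right feedwater pump faulted}.

4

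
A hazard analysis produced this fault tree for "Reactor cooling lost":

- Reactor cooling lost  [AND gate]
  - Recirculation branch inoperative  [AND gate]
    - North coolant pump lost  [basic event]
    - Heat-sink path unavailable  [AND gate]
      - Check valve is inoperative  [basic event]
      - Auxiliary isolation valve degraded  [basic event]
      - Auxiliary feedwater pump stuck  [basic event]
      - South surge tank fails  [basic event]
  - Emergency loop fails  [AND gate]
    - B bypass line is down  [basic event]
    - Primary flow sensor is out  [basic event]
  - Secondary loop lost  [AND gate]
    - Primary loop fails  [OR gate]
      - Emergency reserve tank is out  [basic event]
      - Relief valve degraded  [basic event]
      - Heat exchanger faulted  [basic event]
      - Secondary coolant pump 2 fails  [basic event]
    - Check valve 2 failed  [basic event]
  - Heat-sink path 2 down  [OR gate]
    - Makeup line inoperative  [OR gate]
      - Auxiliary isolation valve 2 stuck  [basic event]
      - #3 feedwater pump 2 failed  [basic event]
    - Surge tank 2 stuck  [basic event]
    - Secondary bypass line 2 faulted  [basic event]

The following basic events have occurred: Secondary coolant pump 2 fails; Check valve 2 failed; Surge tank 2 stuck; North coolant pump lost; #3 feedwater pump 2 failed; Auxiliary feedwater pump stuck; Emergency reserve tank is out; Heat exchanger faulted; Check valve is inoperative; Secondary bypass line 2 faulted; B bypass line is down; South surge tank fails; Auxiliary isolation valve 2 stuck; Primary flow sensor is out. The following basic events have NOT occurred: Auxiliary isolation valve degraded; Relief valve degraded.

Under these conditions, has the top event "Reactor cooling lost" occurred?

Heat-sink path unavailable [AND]: Check valve is inoperative=occurs, Auxiliary isolation valve degraded=not, Auxiliary feedwater pump stuck=occurs, South surge tank fails=occurs → not all inputs occur → does not occur.
Recirculation branch inoperative [AND]: North coolant pump lost=occurs, Heat-sink path unavailable=not → not all inputs occur → does not occur.
Emergency loop fails [AND]: B bypass line is down=occurs, Primary flow sensor is out=occurs → all inputs occur → occurs.
Primary loop fails [OR]: Emergency reserve tank is out=occurs, Relief valve degraded=not, Heat exchanger faulted=occurs, Secondary coolant pump 2 fails=occurs → at least one input occurs → occurs.
Secondary loop lost [AND]: Primary loop fails=occurs, Check valve 2 failed=occurs → all inputs occur → occurs.
Makeup line inoperative [OR]: Auxiliary isolation valve 2 stuck=occurs, #3 feedwater pump 2 failed=occurs → at least one input occurs → occurs.
Heat-sink path 2 down [OR]: Makeup line inoperative=occurs, Surge tank 2 stuck=occurs, Secondary bypass line 2 faulted=occurs → at least one input occurs → occurs.
Reactor cooling lost [AND]: Recirculation branch inoperative=not, Emergency loop fails=occurs, Secondary loop lost=occurs, Heat-sink path 2 down=occurs → not all inputs occur → does not occur.

No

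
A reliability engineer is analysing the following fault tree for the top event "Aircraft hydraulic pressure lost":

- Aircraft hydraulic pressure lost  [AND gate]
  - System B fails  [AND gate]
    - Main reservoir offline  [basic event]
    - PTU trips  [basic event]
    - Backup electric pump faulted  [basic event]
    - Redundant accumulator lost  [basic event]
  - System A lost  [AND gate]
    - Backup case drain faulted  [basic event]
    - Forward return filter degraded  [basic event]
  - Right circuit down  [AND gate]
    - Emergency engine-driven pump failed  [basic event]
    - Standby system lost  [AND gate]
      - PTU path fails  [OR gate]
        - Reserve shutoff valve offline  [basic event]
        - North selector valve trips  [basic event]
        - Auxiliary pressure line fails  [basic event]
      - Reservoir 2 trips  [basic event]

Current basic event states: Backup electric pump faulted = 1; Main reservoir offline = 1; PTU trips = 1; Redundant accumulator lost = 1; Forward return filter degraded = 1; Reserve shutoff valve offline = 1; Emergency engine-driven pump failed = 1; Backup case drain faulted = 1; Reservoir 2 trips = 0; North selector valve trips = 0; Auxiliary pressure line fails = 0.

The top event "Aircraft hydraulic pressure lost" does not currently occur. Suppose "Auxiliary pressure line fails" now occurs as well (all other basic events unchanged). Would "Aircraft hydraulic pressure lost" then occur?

Counterfactual: set "Auxiliary pressure line fails" to occurred.
System B fails [AND]: Main reservoir offline=occurs, PTU trips=occurs, Backup electric pump faulted=occurs, Redundant accumulator lost=occurs → all inputs occur → occurs.
System A lost [AND]: Backup case drain faulted=occurs, Forward return filter degraded=occurs → all inputs occur → occurs.
PTU path fails [OR]: Reserve shutoff valve offline=occurs, North selector valve trips=not, Auxiliary pressure line fails=occurs → at least one input occurs → occurs.
Standby system lost [AND]: PTU path fails=occurs, Reservoir 2 trips=not → not all inputs occur → does not occur.
Right circuit down [AND]: Emergency engine-driven pump failed=occurs, Standby system lost=not → not all inputs occur → does not occur.
Aircraft hydraulic pressure lost [AND]: System B fails=occurs, System A lost=occurs, Right circuit down=not → not all inputs occur → does not occur.

No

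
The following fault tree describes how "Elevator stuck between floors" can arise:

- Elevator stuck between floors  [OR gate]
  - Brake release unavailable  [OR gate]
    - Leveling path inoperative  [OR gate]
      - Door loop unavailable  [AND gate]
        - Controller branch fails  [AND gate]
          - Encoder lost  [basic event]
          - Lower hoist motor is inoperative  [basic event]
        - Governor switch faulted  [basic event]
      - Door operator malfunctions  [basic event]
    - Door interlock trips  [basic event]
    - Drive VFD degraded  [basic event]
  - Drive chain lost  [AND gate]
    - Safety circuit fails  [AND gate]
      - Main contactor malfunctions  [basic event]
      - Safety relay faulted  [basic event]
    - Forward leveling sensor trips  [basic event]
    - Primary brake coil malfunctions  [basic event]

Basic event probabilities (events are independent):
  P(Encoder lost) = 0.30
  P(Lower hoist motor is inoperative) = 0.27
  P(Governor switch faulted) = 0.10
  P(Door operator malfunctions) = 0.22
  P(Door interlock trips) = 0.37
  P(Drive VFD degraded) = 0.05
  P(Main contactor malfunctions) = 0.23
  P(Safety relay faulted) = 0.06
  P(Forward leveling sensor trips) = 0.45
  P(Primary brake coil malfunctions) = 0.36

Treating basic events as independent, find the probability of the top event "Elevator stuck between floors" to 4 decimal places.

P(Controller branch fails) [AND] = 0.30 × 0.27 = 0.081000
P(Door loop unavailable) [AND] = 0.081000 × 0.10 = 0.008100
P(Leveling path inoperative) [OR] = 1 − (1−0.008100) × (1−0.22) = 0.226318
P(Brake release unavailable) [OR] = 1 − (1−0.226318) × (1−0.37) × (1−0.05) = 0.536951
P(Safety circuit fails) [AND] = 0.23 × 0.06 = 0.013800
P(Drive chain lost) [AND] = 0.013800 × 0.45 × 0.36 = 0.002236
P(Elevator stuck between floors) [OR] = 1 − (1−0.536951) × (1−0.002236) = 0.537986
Rounded to 4 decimal places: P(Elevator stuck between floors) ≈ 0.5380.

0.5380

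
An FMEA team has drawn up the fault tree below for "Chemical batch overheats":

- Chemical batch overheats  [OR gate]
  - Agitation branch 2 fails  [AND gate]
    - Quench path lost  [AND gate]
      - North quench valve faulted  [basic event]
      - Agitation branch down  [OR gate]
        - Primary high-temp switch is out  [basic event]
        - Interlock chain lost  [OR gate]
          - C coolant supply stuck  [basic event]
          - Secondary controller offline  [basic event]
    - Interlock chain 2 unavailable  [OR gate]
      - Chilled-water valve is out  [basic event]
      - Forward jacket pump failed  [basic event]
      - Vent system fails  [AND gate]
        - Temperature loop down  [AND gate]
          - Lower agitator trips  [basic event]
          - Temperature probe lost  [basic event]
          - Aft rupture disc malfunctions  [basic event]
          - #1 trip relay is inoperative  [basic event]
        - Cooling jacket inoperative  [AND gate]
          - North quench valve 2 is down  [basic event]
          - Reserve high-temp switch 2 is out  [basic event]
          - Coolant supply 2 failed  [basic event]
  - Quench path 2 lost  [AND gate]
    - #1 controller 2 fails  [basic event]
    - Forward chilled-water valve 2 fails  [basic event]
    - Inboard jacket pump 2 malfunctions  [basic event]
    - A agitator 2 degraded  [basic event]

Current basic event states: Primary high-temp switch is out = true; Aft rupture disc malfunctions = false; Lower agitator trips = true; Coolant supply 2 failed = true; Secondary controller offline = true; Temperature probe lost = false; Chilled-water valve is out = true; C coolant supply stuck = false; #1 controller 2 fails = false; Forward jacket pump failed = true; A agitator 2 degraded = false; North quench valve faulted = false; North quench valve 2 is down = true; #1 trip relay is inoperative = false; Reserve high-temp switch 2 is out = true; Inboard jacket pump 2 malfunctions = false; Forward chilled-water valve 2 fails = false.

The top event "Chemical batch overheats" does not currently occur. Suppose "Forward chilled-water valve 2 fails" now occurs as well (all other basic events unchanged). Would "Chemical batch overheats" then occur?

No

Counterfactual: set "Forward chilled-water valve 2 fails" to occurred.
Interlock chain lost [OR]: C coolant supply stuck=not, Secondary controller offline=occurs → at least one input occurs → occurs.
Agitation branch down [OR]: Primary high-temp switch is out=occurs, Interlock chain lost=occurs → at least one input occurs → occurs.
Quench path lost [AND]: North quench valve faulted=not, Agitation branch down=occurs → not all inputs occur → does not occur.
Temperature loop down [AND]: Lower agitator trips=occurs, Temperature probe lost=not, Aft rupture disc malfunctions=not, #1 trip relay is inoperative=not → not all inputs occur → does not occur.
Cooling jacket inoperative [AND]: North quench valve 2 is down=occurs, Reserve high-temp switch 2 is out=occurs, Coolant supply 2 failed=occurs → all inputs occur → occurs.
Vent system fails [AND]: Temperature loop down=not, Cooling jacket inoperative=occurs → not all inputs occur → does not occur.
Interlock chain 2 unavailable [OR]: Chilled-water valve is out=occurs, Forward jacket pump failed=occurs, Vent system fails=not → at least one input occurs → occurs.
Agitation branch 2 fails [AND]: Quench path lost=not, Interlock chain 2 unavailable=occurs → not all inputs occur → does not occur.
Quench path 2 lost [AND]: #1 controller 2 fails=not, Forward chilled-water valve 2 fails=occurs, Inboard jacket pump 2 malfunctions=not, A agitator 2 degraded=not → not all inputs occur → does not occur.
Chemical batch overheats [OR]: Agitation branch 2 fails=not, Quench path 2 lost=not → no input occurs → does not occur.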